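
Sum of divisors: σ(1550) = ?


Divisors of 1550: 1, 2, 5, 10, 25, 31, 50, 62, 155, 310, 775, 1550
Sum = 1 + 2 + 5 + 10 + 25 + 31 + 50 + 62 + 155 + 310 + 775 + 1550 = 2976

σ(1550) = 2976


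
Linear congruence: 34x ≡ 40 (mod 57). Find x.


GCD(34, 57) = 1, unique solution
a^(-1) mod 57 = 52
x = 52 * 40 mod 57 = 28

x ≡ 28 (mod 57)


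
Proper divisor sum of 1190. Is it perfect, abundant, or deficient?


Proper divisors: 1, 2, 5, 7, 10, 14, 17, 34, 35, 70, 85, 119, 170, 238, 595
Sum = 1 + 2 + 5 + 7 + 10 + 14 + 17 + 34 + 35 + 70 + 85 + 119 + 170 + 238 + 595 = 1402
1402 > 1190 → abundant

s(1190) = 1402 (abundant)


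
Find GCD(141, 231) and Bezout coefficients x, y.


Tabular extended Euclidean (each row: r = 141*s + 231*t):
r=141, s=1, t=0
r=231, s=0, t=1
q=0: r=141, s=1, t=0   [141*(1) + 231*(0) = 141]
q=1: r=90, s=-1, t=1   [141*(-1) + 231*(1) = 90]
q=1: r=51, s=2, t=-1   [141*(2) + 231*(-1) = 51]
q=1: r=39, s=-3, t=2   [141*(-3) + 231*(2) = 39]
q=1: r=12, s=5, t=-3   [141*(5) + 231*(-3) = 12]
q=3: r=3, s=-18, t=11   [141*(-18) + 231*(11) = 3]
q=4: r=0, s=77, t=-47   [141*(77) + 231*(-47) = 0]
GCD = 3; from the row with r=3: x=-18, y=11
Check: 141*(-18) + 231*(11) = -2538 + 2541 = 3

GCD = 3, x = -18, y = 11


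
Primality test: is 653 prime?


Check divisors up to sqrt(653) = 25.5539
No divisors found.
653 is prime.

Yes, 653 is prime


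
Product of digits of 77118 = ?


7 × 7 × 1 × 1 × 8 = 392


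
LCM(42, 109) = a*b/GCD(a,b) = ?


GCD(42, 109) = 1
LCM = 42*109/1 = 4578/1 = 4578

LCM = 4578


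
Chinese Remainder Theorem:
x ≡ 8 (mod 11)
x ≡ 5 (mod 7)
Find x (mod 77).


M = 11*7 = 77
M1 = M/11 = 7, M2 = M/7 = 11
M1^(-1) mod 11 = 8, M2^(-1) mod 7 = 2
x = 8*7*8 + 5*11*2 = 558
558 mod 77 = 19
Check: 19 mod 11 = 8 ✓, 19 mod 7 = 5 ✓

x ≡ 19 (mod 77)


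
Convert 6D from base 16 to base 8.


6D (base 16) = 109 (decimal)
109 (decimal) = 155 (base 8)


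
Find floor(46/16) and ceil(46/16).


46/16 = 2.8750
floor = 2
ceil = 3

floor = 2, ceil = 3


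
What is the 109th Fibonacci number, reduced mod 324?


F(k) mod 324 for k=1..109:
1, 1, 2, 3, 5, 8, 13, 21, 34, 55, 89, 144, 233, 53, 286, 15, 301, 316, 293, 285, 254, 215, 145, 36, 181, 217, 74, 291, 41, 8, 49, 57, 106, 163, 269, 108, 53, 161, 214, 51, 265, 316, 257, 249, 182, 107, 289, 72, 37, 109, 146, 255, 77, 8, 85, 93, 178, 271, 125, 72, 197, 269, 142, 87, 229, 316, 221, 213, 110, 323, 109, 108, 217, 1, 218, 219, 113, 8, 121, 129, 250, 55, 305, 36, 17, 53, 70, 123, 193, 316, 185, 177, 38, 215, 253, 144, 73, 217, 290, 183, 149, 8, 157, 165, 322, 163, 161, 0, 161
F(109) mod 324 = 161


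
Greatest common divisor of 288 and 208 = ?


288 = 1 * 208 + 80
208 = 2 * 80 + 48
80 = 1 * 48 + 32
48 = 1 * 32 + 16
32 = 2 * 16 + 0
GCD = 16


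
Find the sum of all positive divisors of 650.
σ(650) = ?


Divisors of 650: 1, 2, 5, 10, 13, 25, 26, 50, 65, 130, 325, 650
Sum = 1 + 2 + 5 + 10 + 13 + 25 + 26 + 50 + 65 + 130 + 325 + 650 = 1302

σ(650) = 1302


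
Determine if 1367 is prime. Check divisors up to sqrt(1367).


Check divisors up to sqrt(1367) = 36.9730
No divisors found.
1367 is prime.

Yes, 1367 is prime


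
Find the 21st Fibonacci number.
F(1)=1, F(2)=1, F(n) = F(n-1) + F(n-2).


Sequence: 1, 1, 2, 3, 5, 8, 13, 21, 34, 55, 89, 144, 233, 377, 610, 987, 1597, 2584, 4181, 6765, 10946
F(21) = 10946


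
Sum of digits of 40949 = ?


4 + 0 + 9 + 4 + 9 = 26


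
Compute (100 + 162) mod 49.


100 + 162 = 262
262 mod 49 = 17


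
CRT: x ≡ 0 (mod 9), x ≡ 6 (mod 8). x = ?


M = 9*8 = 72
M1 = M/9 = 8, M2 = M/8 = 9
M1^(-1) mod 9 = 8, M2^(-1) mod 8 = 1
x = 0*8*8 + 6*9*1 = 54
54 mod 72 = 54
Check: 54 mod 9 = 0 ✓, 54 mod 8 = 6 ✓

x ≡ 54 (mod 72)


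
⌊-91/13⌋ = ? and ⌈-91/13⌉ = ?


-91/13 = -7.0000
floor = -7
ceil = -7

floor = -7, ceil = -7


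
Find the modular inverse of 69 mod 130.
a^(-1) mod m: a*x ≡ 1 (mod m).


Use the extended Euclidean algorithm on (130, 69); each row r = 130*s + 69*t:
r=130, s=1, t=0
r=69, s=0, t=1
q=1: r=61, s=1, t=-1   [130*(1) + 69*(-1) = 61]
q=1: r=8, s=-1, t=2   [130*(-1) + 69*(2) = 8]
q=7: r=5, s=8, t=-15   [130*(8) + 69*(-15) = 5]
q=1: r=3, s=-9, t=17   [130*(-9) + 69*(17) = 3]
q=1: r=2, s=17, t=-32   [130*(17) + 69*(-32) = 2]
q=1: r=1, s=-26, t=49   [130*(-26) + 69*(49) = 1]
q=2: r=0, s=69, t=-130   [130*(69) + 69*(-130) = 0]
GCD = 1 with t = 49, so 69*(49) ≡ 1 (mod 130)
Inverse = 49 mod 130 = 49
Check: 69 * 49 = 3381 ≡ 1 (mod 130)

69^(-1) ≡ 49 (mod 130)


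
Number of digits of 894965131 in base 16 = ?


894965131 in base 16 = 3558158B
Number of digits = 8

8 digits (base 16)


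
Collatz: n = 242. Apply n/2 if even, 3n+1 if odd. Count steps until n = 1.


242 → 121 → 364 → 182 → 91 → 274 → 137 → 412 → 206 → 103 → 310 → 155 → 466 → 233 → 700 → 350 → 175 → 526 → 263 → 790 → 395 → 1186 → 593 → 1780 → 890 → 445 → 1336 → 668 → 334 → 167 → 502 → 251 → 754 → 377 → 1132 → 566 → 283 → 850 → 425 → 1276 → 638 → 319 → 958 → 479 → 1438 → 719 → 2158 → 1079 → 3238 → 1619 → 4858 → 2429 → 7288 → 3644 → 1822 → 911 → 2734 → 1367 → 4102 → 2051 → 6154 → 3077 → 9232 → 4616 → 2308 → 1154 → 577 → 1732 → 866 → 433 → 1300 → 650 → 325 → 976 → 488 → 244 → 122 → 61 → 184 → 92 → 46 → 23 → 70 → 35 → 106 → 53 → 160 → 80 → 40 → 20 → 10 → 5 → 16 → 8 → 4 → 2 → 1
Total steps = 96

96 steps


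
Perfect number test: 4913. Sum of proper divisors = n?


Proper divisors of 4913: 1, 17, 289
Sum = 1 + 17 + 289 = 307

No, 4913 is not perfect (307 ≠ 4913)


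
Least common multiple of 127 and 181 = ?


GCD(127, 181) = 1
LCM = 127*181/1 = 22987/1 = 22987

LCM = 22987


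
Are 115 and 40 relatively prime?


Euclidean algorithm:
115 = 2 * 40 + 35
40 = 1 * 35 + 5
35 = 7 * 5 + 0
GCD(115, 40) = 5

No, not coprime (GCD = 5)


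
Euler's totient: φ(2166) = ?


2166 = 2 × 3 × 19^2
Prime factors: 2, 3, 19
φ(2166) = 2166 × (1-1/2) × (1-1/3) × (1-1/19)
= 2166 × 1/2 × 2/3 × 18/19 = 684

φ(2166) = 684


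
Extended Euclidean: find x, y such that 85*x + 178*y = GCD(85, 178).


Tabular extended Euclidean (each row: r = 85*s + 178*t):
r=85, s=1, t=0
r=178, s=0, t=1
q=0: r=85, s=1, t=0   [85*(1) + 178*(0) = 85]
q=2: r=8, s=-2, t=1   [85*(-2) + 178*(1) = 8]
q=10: r=5, s=21, t=-10   [85*(21) + 178*(-10) = 5]
q=1: r=3, s=-23, t=11   [85*(-23) + 178*(11) = 3]
q=1: r=2, s=44, t=-21   [85*(44) + 178*(-21) = 2]
q=1: r=1, s=-67, t=32   [85*(-67) + 178*(32) = 1]
q=2: r=0, s=178, t=-85   [85*(178) + 178*(-85) = 0]
GCD = 1; from the row with r=1: x=-67, y=32
Check: 85*(-67) + 178*(32) = -5695 + 5696 = 1

GCD = 1, x = -67, y = 32


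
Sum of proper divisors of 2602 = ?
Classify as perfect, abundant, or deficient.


Proper divisors: 1, 2, 1301
Sum = 1 + 2 + 1301 = 1304
1304 < 2602 → deficient

s(2602) = 1304 (deficient)


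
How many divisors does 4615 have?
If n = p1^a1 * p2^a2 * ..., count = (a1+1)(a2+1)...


4615 = 5^1 × 13^1 × 71^1
d(4615) = (1+1) × (1+1) × (1+1) = 8

8 divisors


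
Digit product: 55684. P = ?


5 × 5 × 6 × 8 × 4 = 4800


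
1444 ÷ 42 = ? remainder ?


1444 = 42 * 34 + 16
Check: 1428 + 16 = 1444

q = 34, r = 16


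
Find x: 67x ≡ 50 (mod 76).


GCD(67, 76) = 1, unique solution
a^(-1) mod 76 = 59
x = 59 * 50 mod 76 = 62

x ≡ 62 (mod 76)


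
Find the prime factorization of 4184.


4184 / 2 = 2092
2092 / 2 = 1046
1046 / 2 = 523
523 / 523 = 1
4184 = 2^3 × 523


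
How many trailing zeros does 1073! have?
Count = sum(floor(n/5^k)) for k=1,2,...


floor(1073/5) = 214
floor(1073/25) = 42
floor(1073/125) = 8
floor(1073/625) = 1
Total = 265

265 trailing zeros


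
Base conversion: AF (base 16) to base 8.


AF (base 16) = 175 (decimal)
175 (decimal) = 257 (base 8)


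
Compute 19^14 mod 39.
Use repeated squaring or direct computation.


19^1 mod 39 = 19
19^2 mod 39 = 10
19^3 mod 39 = 34
19^4 mod 39 = 22
19^5 mod 39 = 28
19^6 mod 39 = 25
19^7 mod 39 = 7
19^8 mod 39 = 16
19^9 mod 39 = 31
19^10 mod 39 = 4
19^11 mod 39 = 37
19^12 mod 39 = 1
19^13 mod 39 = 19
19^14 mod 39 = 10


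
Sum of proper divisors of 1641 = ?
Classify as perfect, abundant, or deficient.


Proper divisors: 1, 3, 547
Sum = 1 + 3 + 547 = 551
551 < 1641 → deficient

s(1641) = 551 (deficient)


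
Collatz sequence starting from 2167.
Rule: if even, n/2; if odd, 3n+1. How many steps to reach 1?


2167 → 6502 → 3251 → 9754 → 4877 → 14632 → 7316 → 3658 → 1829 → 5488 → 2744 → 1372 → 686 → 343 → 1030 → 515 → 1546 → 773 → 2320 → 1160 → 580 → 290 → 145 → 436 → 218 → 109 → 328 → 164 → 82 → 41 → 124 → 62 → 31 → 94 → 47 → 142 → 71 → 214 → 107 → 322 → 161 → 484 → 242 → 121 → 364 → 182 → 91 → 274 → 137 → 412 → 206 → 103 → 310 → 155 → 466 → 233 → 700 → 350 → 175 → 526 → 263 → 790 → 395 → 1186 → 593 → 1780 → 890 → 445 → 1336 → 668 → 334 → 167 → 502 → 251 → 754 → 377 → 1132 → 566 → 283 → 850 → 425 → 1276 → 638 → 319 → 958 → 479 → 1438 → 719 → 2158 → 1079 → 3238 → 1619 → 4858 → 2429 → 7288 → 3644 → 1822 → 911 → 2734 → 1367 → 4102 → 2051 → 6154 → 3077 → 9232 → 4616 → 2308 → 1154 → 577 → 1732 → 866 → 433 → 1300 → 650 → 325 → 976 → 488 → 244 → 122 → 61 → 184 → 92 → 46 → 23 → 70 → 35 → 106 → 53 → 160 → 80 → 40 → 20 → 10 → 5 → 16 → 8 → 4 → 2 → 1
Total steps = 138

138 steps


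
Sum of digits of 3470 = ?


3 + 4 + 7 + 0 = 14


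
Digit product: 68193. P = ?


6 × 8 × 1 × 9 × 3 = 1296


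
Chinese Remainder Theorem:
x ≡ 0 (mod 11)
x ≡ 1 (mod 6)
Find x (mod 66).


M = 11*6 = 66
M1 = M/11 = 6, M2 = M/6 = 11
M1^(-1) mod 11 = 2, M2^(-1) mod 6 = 5
x = 0*6*2 + 1*11*5 = 55
55 mod 66 = 55
Check: 55 mod 11 = 0 ✓, 55 mod 6 = 1 ✓

x ≡ 55 (mod 66)


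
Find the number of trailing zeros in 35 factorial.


floor(35/5) = 7
floor(35/25) = 1
Total = 8

8 trailing zeros


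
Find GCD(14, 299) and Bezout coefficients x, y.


Tabular extended Euclidean (each row: r = 14*s + 299*t):
r=14, s=1, t=0
r=299, s=0, t=1
q=0: r=14, s=1, t=0   [14*(1) + 299*(0) = 14]
q=21: r=5, s=-21, t=1   [14*(-21) + 299*(1) = 5]
q=2: r=4, s=43, t=-2   [14*(43) + 299*(-2) = 4]
q=1: r=1, s=-64, t=3   [14*(-64) + 299*(3) = 1]
q=4: r=0, s=299, t=-14   [14*(299) + 299*(-14) = 0]
GCD = 1; from the row with r=1: x=-64, y=3
Check: 14*(-64) + 299*(3) = -896 + 897 = 1

GCD = 1, x = -64, y = 3


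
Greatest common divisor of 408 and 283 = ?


408 = 1 * 283 + 125
283 = 2 * 125 + 33
125 = 3 * 33 + 26
33 = 1 * 26 + 7
26 = 3 * 7 + 5
7 = 1 * 5 + 2
5 = 2 * 2 + 1
2 = 2 * 1 + 0
GCD = 1


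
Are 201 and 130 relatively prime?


Euclidean algorithm:
201 = 1 * 130 + 71
130 = 1 * 71 + 59
71 = 1 * 59 + 12
59 = 4 * 12 + 11
12 = 1 * 11 + 1
11 = 11 * 1 + 0
GCD(201, 130) = 1

Yes, coprime (GCD = 1)


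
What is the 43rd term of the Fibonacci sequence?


Sequence: 1, 1, 2, 3, 5, 8, 13, 21, 34, 55, 89, 144, 233, 377, 610, 987, 1597, 2584, 4181, 6765, 10946, 17711, 28657, 46368, 75025, 121393, 196418, 317811, 514229, 832040, 1346269, 2178309, 3524578, 5702887, 9227465, 14930352, 24157817, 39088169, 63245986, 102334155, 165580141, 267914296, 433494437
F(43) = 433494437


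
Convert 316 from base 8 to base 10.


316 (base 8) = 206 (decimal)
206 (decimal) = 206 (base 10)


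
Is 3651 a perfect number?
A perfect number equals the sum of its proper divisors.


Proper divisors of 3651: 1, 3, 1217
Sum = 1 + 3 + 1217 = 1221

No, 3651 is not perfect (1221 ≠ 3651)


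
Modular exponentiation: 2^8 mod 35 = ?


2^1 mod 35 = 2
2^2 mod 35 = 4
2^3 mod 35 = 8
2^4 mod 35 = 16
2^5 mod 35 = 32
2^6 mod 35 = 29
2^7 mod 35 = 23
2^8 mod 35 = 11


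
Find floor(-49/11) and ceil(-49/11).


-49/11 = -4.4545
floor = -5
ceil = -4

floor = -5, ceil = -4


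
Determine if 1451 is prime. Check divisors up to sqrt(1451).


Check divisors up to sqrt(1451) = 38.0920
No divisors found.
1451 is prime.

Yes, 1451 is prime


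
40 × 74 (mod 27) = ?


40 × 74 = 2960
2960 mod 27 = 17


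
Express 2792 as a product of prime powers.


2792 / 2 = 1396
1396 / 2 = 698
698 / 2 = 349
349 / 349 = 1
2792 = 2^3 × 349


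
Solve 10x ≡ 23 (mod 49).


GCD(10, 49) = 1, unique solution
a^(-1) mod 49 = 5
x = 5 * 23 mod 49 = 17

x ≡ 17 (mod 49)


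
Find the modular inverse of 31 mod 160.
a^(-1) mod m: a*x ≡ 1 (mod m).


Use the extended Euclidean algorithm on (160, 31); each row r = 160*s + 31*t:
r=160, s=1, t=0
r=31, s=0, t=1
q=5: r=5, s=1, t=-5   [160*(1) + 31*(-5) = 5]
q=6: r=1, s=-6, t=31   [160*(-6) + 31*(31) = 1]
q=5: r=0, s=31, t=-160   [160*(31) + 31*(-160) = 0]
GCD = 1 with t = 31, so 31*(31) ≡ 1 (mod 160)
Inverse = 31 mod 160 = 31
Check: 31 * 31 = 961 ≡ 1 (mod 160)

31^(-1) ≡ 31 (mod 160)


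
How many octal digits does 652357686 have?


652357686 in base 8 = 4670430066
Number of digits = 10

10 digits (base 8)


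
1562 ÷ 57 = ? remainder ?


1562 = 57 * 27 + 23
Check: 1539 + 23 = 1562

q = 27, r = 23


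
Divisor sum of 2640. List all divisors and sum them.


Divisors of 2640: 1, 2, 3, 4, 5, 6, 8, 10, 11, 12, 15, 16, 20, 22, 24, 30, 33, 40, 44, 48, 55, 60, 66, 80, 88, 110, 120, 132, 165, 176, 220, 240, 264, 330, 440, 528, 660, 880, 1320, 2640
Sum = 1 + 2 + 3 + 4 + 5 + 6 + 8 + 10 + 11 + 12 + 15 + 16 + 20 + 22 + 24 + 30 + 33 + 40 + 44 + 48 + 55 + 60 + 66 + 80 + 88 + 110 + 120 + 132 + 165 + 176 + 220 + 240 + 264 + 330 + 440 + 528 + 660 + 880 + 1320 + 2640 = 8928

σ(2640) = 8928


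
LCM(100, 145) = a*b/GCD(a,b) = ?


GCD(100, 145) = 5
LCM = 100*145/5 = 14500/5 = 2900

LCM = 2900


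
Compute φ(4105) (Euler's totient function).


4105 = 5 × 821
Prime factors: 5, 821
φ(4105) = 4105 × (1-1/5) × (1-1/821)
= 4105 × 4/5 × 820/821 = 3280

φ(4105) = 3280


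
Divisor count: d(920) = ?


920 = 2^3 × 5^1 × 23^1
d(920) = (3+1) × (1+1) × (1+1) = 16

16 divisors


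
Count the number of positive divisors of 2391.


2391 = 3^1 × 797^1
d(2391) = (1+1) × (1+1) = 4

4 divisors


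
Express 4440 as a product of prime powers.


4440 / 2 = 2220
2220 / 2 = 1110
1110 / 2 = 555
555 / 3 = 185
185 / 5 = 37
37 / 37 = 1
4440 = 2^3 × 3 × 5 × 37


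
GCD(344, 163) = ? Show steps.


344 = 2 * 163 + 18
163 = 9 * 18 + 1
18 = 18 * 1 + 0
GCD = 1


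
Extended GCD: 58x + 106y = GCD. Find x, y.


Tabular extended Euclidean (each row: r = 58*s + 106*t):
r=58, s=1, t=0
r=106, s=0, t=1
q=0: r=58, s=1, t=0   [58*(1) + 106*(0) = 58]
q=1: r=48, s=-1, t=1   [58*(-1) + 106*(1) = 48]
q=1: r=10, s=2, t=-1   [58*(2) + 106*(-1) = 10]
q=4: r=8, s=-9, t=5   [58*(-9) + 106*(5) = 8]
q=1: r=2, s=11, t=-6   [58*(11) + 106*(-6) = 2]
q=4: r=0, s=-53, t=29   [58*(-53) + 106*(29) = 0]
GCD = 2; from the row with r=2: x=11, y=-6
Check: 58*(11) + 106*(-6) = 638 - 636 = 2

GCD = 2, x = 11, y = -6


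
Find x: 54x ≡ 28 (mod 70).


GCD(54, 70) = 2 divides 28
Divide: 27x ≡ 14 (mod 35)
x ≡ 7 (mod 35)


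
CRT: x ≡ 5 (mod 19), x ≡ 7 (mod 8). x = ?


M = 19*8 = 152
M1 = M/19 = 8, M2 = M/8 = 19
M1^(-1) mod 19 = 12, M2^(-1) mod 8 = 3
x = 5*8*12 + 7*19*3 = 879
879 mod 152 = 119
Check: 119 mod 19 = 5 ✓, 119 mod 8 = 7 ✓

x ≡ 119 (mod 152)


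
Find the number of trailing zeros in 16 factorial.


floor(16/5) = 3
Total = 3

3 trailing zeros


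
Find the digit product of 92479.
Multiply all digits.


9 × 2 × 4 × 7 × 9 = 4536


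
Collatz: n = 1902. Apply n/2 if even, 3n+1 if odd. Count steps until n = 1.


1902 → 951 → 2854 → 1427 → 4282 → 2141 → 6424 → 3212 → 1606 → 803 → 2410 → 1205 → 3616 → 1808 → 904 → 452 → 226 → 113 → 340 → 170 → 85 → 256 → 128 → 64 → 32 → 16 → 8 → 4 → 2 → 1
Total steps = 29

29 steps


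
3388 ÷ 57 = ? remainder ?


3388 = 57 * 59 + 25
Check: 3363 + 25 = 3388

q = 59, r = 25


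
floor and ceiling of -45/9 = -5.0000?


-45/9 = -5.0000
floor = -5
ceil = -5

floor = -5, ceil = -5


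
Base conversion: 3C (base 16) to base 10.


3C (base 16) = 60 (decimal)
60 (decimal) = 60 (base 10)


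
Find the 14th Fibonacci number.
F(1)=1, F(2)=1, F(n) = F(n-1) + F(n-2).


Sequence: 1, 1, 2, 3, 5, 8, 13, 21, 34, 55, 89, 144, 233, 377
F(14) = 377


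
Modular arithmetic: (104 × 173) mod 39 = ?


104 × 173 = 17992
17992 mod 39 = 13


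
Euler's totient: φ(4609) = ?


4609 = 11 × 419
Prime factors: 11, 419
φ(4609) = 4609 × (1-1/11) × (1-1/419)
= 4609 × 10/11 × 418/419 = 4180

φ(4609) = 4180


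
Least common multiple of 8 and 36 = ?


GCD(8, 36) = 4
LCM = 8*36/4 = 288/4 = 72

LCM = 72


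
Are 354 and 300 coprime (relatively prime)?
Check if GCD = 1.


Euclidean algorithm:
354 = 1 * 300 + 54
300 = 5 * 54 + 30
54 = 1 * 30 + 24
30 = 1 * 24 + 6
24 = 4 * 6 + 0
GCD(354, 300) = 6

No, not coprime (GCD = 6)


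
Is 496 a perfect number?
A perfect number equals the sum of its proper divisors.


Proper divisors of 496: 1, 2, 4, 8, 16, 31, 62, 124, 248
Sum = 1 + 2 + 4 + 8 + 16 + 31 + 62 + 124 + 248 = 496

Yes, 496 is perfect (496 = 496)


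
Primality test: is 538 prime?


538 / 2 = 269 (exact division)
538 is NOT prime.

No, 538 is not prime


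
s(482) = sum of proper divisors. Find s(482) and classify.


Proper divisors: 1, 2, 241
Sum = 1 + 2 + 241 = 244
244 < 482 → deficient

s(482) = 244 (deficient)


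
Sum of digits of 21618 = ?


2 + 1 + 6 + 1 + 8 = 18


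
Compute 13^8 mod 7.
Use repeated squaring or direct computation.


13^1 mod 7 = 6
13^2 mod 7 = 1
13^3 mod 7 = 6
13^4 mod 7 = 1
13^5 mod 7 = 6
13^6 mod 7 = 1
13^7 mod 7 = 6
13^8 mod 7 = 1


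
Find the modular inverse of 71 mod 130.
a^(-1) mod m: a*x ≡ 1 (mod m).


Use the extended Euclidean algorithm on (130, 71); each row r = 130*s + 71*t:
r=130, s=1, t=0
r=71, s=0, t=1
q=1: r=59, s=1, t=-1   [130*(1) + 71*(-1) = 59]
q=1: r=12, s=-1, t=2   [130*(-1) + 71*(2) = 12]
q=4: r=11, s=5, t=-9   [130*(5) + 71*(-9) = 11]
q=1: r=1, s=-6, t=11   [130*(-6) + 71*(11) = 1]
q=11: r=0, s=71, t=-130   [130*(71) + 71*(-130) = 0]
GCD = 1 with t = 11, so 71*(11) ≡ 1 (mod 130)
Inverse = 11 mod 130 = 11
Check: 71 * 11 = 781 ≡ 1 (mod 130)

71^(-1) ≡ 11 (mod 130)


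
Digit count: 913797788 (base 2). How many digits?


913797788 in base 2 = 110110011101110111001010011100
Number of digits = 30

30 digits (base 2)


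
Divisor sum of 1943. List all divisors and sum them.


Divisors of 1943: 1, 29, 67, 1943
Sum = 1 + 29 + 67 + 1943 = 2040

σ(1943) = 2040


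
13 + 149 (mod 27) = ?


13 + 149 = 162
162 mod 27 = 0


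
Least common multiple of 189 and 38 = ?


GCD(189, 38) = 1
LCM = 189*38/1 = 7182/1 = 7182

LCM = 7182


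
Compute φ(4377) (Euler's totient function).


4377 = 3 × 1459
Prime factors: 3, 1459
φ(4377) = 4377 × (1-1/3) × (1-1/1459)
= 4377 × 2/3 × 1458/1459 = 2916

φ(4377) = 2916


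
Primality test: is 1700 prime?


1700 / 2 = 850 (exact division)
1700 is NOT prime.

No, 1700 is not prime


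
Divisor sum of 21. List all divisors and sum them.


Divisors of 21: 1, 3, 7, 21
Sum = 1 + 3 + 7 + 21 = 32

σ(21) = 32


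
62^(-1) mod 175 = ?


Use the extended Euclidean algorithm on (175, 62); each row r = 175*s + 62*t:
r=175, s=1, t=0
r=62, s=0, t=1
q=2: r=51, s=1, t=-2   [175*(1) + 62*(-2) = 51]
q=1: r=11, s=-1, t=3   [175*(-1) + 62*(3) = 11]
q=4: r=7, s=5, t=-14   [175*(5) + 62*(-14) = 7]
q=1: r=4, s=-6, t=17   [175*(-6) + 62*(17) = 4]
q=1: r=3, s=11, t=-31   [175*(11) + 62*(-31) = 3]
q=1: r=1, s=-17, t=48   [175*(-17) + 62*(48) = 1]
q=3: r=0, s=62, t=-175   [175*(62) + 62*(-175) = 0]
GCD = 1 with t = 48, so 62*(48) ≡ 1 (mod 175)
Inverse = 48 mod 175 = 48
Check: 62 * 48 = 2976 ≡ 1 (mod 175)

62^(-1) ≡ 48 (mod 175)


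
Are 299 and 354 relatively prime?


Euclidean algorithm:
354 = 1 * 299 + 55
299 = 5 * 55 + 24
55 = 2 * 24 + 7
24 = 3 * 7 + 3
7 = 2 * 3 + 1
3 = 3 * 1 + 0
GCD(299, 354) = 1

Yes, coprime (GCD = 1)


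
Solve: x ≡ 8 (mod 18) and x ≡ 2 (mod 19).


M = 18*19 = 342
M1 = M/18 = 19, M2 = M/19 = 18
M1^(-1) mod 18 = 1, M2^(-1) mod 19 = 18
x = 8*19*1 + 2*18*18 = 800
800 mod 342 = 116
Check: 116 mod 18 = 8 ✓, 116 mod 19 = 2 ✓

x ≡ 116 (mod 342)


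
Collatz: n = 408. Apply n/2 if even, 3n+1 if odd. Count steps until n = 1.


408 → 204 → 102 → 51 → 154 → 77 → 232 → 116 → 58 → 29 → 88 → 44 → 22 → 11 → 34 → 17 → 52 → 26 → 13 → 40 → 20 → 10 → 5 → 16 → 8 → 4 → 2 → 1
Total steps = 27

27 steps


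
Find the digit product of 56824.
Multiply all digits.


5 × 6 × 8 × 2 × 4 = 1920


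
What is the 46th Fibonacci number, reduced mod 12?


F(k) mod 12 for k=1..46:
1, 1, 2, 3, 5, 8, 1, 9, 10, 7, 5, 0, 5, 5, 10, 3, 1, 4, 5, 9, 2, 11, 1, 0, 1, 1, 2, 3, 5, 8, 1, 9, 10, 7, 5, 0, 5, 5, 10, 3, 1, 4, 5, 9, 2, 11
F(46) mod 12 = 11


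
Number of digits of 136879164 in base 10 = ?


136879164 has 9 digits in base 10
floor(log10(136879164)) + 1 = floor(8.1363) + 1 = 9

9 digits (base 10)


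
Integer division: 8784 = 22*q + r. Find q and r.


8784 = 22 * 399 + 6
Check: 8778 + 6 = 8784

q = 399, r = 6


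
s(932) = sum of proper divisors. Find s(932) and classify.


Proper divisors: 1, 2, 4, 233, 466
Sum = 1 + 2 + 4 + 233 + 466 = 706
706 < 932 → deficient

s(932) = 706 (deficient)


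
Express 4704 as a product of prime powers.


4704 / 2 = 2352
2352 / 2 = 1176
1176 / 2 = 588
588 / 2 = 294
294 / 2 = 147
147 / 3 = 49
49 / 7 = 7
7 / 7 = 1
4704 = 2^5 × 3 × 7^2


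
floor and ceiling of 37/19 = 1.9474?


37/19 = 1.9474
floor = 1
ceil = 2

floor = 1, ceil = 2


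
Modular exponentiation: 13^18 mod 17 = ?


13^1 mod 17 = 13
13^2 mod 17 = 16
13^3 mod 17 = 4
13^4 mod 17 = 1
13^5 mod 17 = 13
13^6 mod 17 = 16
13^7 mod 17 = 4
13^8 mod 17 = 1
13^9 mod 17 = 13
13^10 mod 17 = 16
13^11 mod 17 = 4
13^12 mod 17 = 1
13^13 mod 17 = 13
13^14 mod 17 = 16
13^15 mod 17 = 4
13^16 mod 17 = 1
13^17 mod 17 = 13
13^18 mod 17 = 16


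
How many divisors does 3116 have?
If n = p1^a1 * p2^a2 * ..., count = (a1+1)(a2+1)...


3116 = 2^2 × 19^1 × 41^1
d(3116) = (2+1) × (1+1) × (1+1) = 12

12 divisors


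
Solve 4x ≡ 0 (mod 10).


GCD(4, 10) = 2 divides 0
Divide: 2x ≡ 0 (mod 5)
x ≡ 0 (mod 5)


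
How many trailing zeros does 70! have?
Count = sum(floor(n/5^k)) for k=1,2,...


floor(70/5) = 14
floor(70/25) = 2
Total = 16

16 trailing zeros


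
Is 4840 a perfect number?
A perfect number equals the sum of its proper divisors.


Proper divisors of 4840: 1, 2, 4, 5, 8, 10, 11, 20, 22, 40, 44, 55, 88, 110, 121, 220, 242, 440, 484, 605, 968, 1210, 2420
Sum = 1 + 2 + 4 + 5 + 8 + 10 + 11 + 20 + 22 + 40 + 44 + 55 + 88 + 110 + 121 + 220 + 242 + 440 + 484 + 605 + 968 + 1210 + 2420 = 7130

No, 4840 is not perfect (7130 ≠ 4840)


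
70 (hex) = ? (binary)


70 (base 16) = 112 (decimal)
112 (decimal) = 1110000 (base 2)


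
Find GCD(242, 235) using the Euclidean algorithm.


242 = 1 * 235 + 7
235 = 33 * 7 + 4
7 = 1 * 4 + 3
4 = 1 * 3 + 1
3 = 3 * 1 + 0
GCD = 1


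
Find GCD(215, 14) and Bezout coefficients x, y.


Tabular extended Euclidean (each row: r = 215*s + 14*t):
r=215, s=1, t=0
r=14, s=0, t=1
q=15: r=5, s=1, t=-15   [215*(1) + 14*(-15) = 5]
q=2: r=4, s=-2, t=31   [215*(-2) + 14*(31) = 4]
q=1: r=1, s=3, t=-46   [215*(3) + 14*(-46) = 1]
q=4: r=0, s=-14, t=215   [215*(-14) + 14*(215) = 0]
GCD = 1; from the row with r=1: x=3, y=-46
Check: 215*(3) + 14*(-46) = 645 - 644 = 1

GCD = 1, x = 3, y = -46


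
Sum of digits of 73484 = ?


7 + 3 + 4 + 8 + 4 = 26


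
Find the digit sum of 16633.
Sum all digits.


1 + 6 + 6 + 3 + 3 = 19


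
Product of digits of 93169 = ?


9 × 3 × 1 × 6 × 9 = 1458


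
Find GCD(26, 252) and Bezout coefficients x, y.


Tabular extended Euclidean (each row: r = 26*s + 252*t):
r=26, s=1, t=0
r=252, s=0, t=1
q=0: r=26, s=1, t=0   [26*(1) + 252*(0) = 26]
q=9: r=18, s=-9, t=1   [26*(-9) + 252*(1) = 18]
q=1: r=8, s=10, t=-1   [26*(10) + 252*(-1) = 8]
q=2: r=2, s=-29, t=3   [26*(-29) + 252*(3) = 2]
q=4: r=0, s=126, t=-13   [26*(126) + 252*(-13) = 0]
GCD = 2; from the row with r=2: x=-29, y=3
Check: 26*(-29) + 252*(3) = -754 + 756 = 2

GCD = 2, x = -29, y = 3


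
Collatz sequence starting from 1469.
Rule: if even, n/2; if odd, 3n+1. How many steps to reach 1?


1469 → 4408 → 2204 → 1102 → 551 → 1654 → 827 → 2482 → 1241 → 3724 → 1862 → 931 → 2794 → 1397 → 4192 → 2096 → 1048 → 524 → 262 → 131 → 394 → 197 → 592 → 296 → 148 → 74 → 37 → 112 → 56 → 28 → 14 → 7 → 22 → 11 → 34 → 17 → 52 → 26 → 13 → 40 → 20 → 10 → 5 → 16 → 8 → 4 → 2 → 1
Total steps = 47

47 steps


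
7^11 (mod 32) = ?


7^1 mod 32 = 7
7^2 mod 32 = 17
7^3 mod 32 = 23
7^4 mod 32 = 1
7^5 mod 32 = 7
7^6 mod 32 = 17
7^7 mod 32 = 23
7^8 mod 32 = 1
7^9 mod 32 = 7
7^10 mod 32 = 17
7^11 mod 32 = 23


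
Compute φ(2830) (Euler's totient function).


2830 = 2 × 5 × 283
Prime factors: 2, 5, 283
φ(2830) = 2830 × (1-1/2) × (1-1/5) × (1-1/283)
= 2830 × 1/2 × 4/5 × 282/283 = 1128

φ(2830) = 1128


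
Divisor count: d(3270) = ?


3270 = 2^1 × 3^1 × 5^1 × 109^1
d(3270) = (1+1) × (1+1) × (1+1) × (1+1) = 16

16 divisors


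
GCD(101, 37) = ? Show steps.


101 = 2 * 37 + 27
37 = 1 * 27 + 10
27 = 2 * 10 + 7
10 = 1 * 7 + 3
7 = 2 * 3 + 1
3 = 3 * 1 + 0
GCD = 1


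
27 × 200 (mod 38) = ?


27 × 200 = 5400
5400 mod 38 = 4


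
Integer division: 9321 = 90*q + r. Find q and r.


9321 = 90 * 103 + 51
Check: 9270 + 51 = 9321

q = 103, r = 51


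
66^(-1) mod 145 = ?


Use the extended Euclidean algorithm on (145, 66); each row r = 145*s + 66*t:
r=145, s=1, t=0
r=66, s=0, t=1
q=2: r=13, s=1, t=-2   [145*(1) + 66*(-2) = 13]
q=5: r=1, s=-5, t=11   [145*(-5) + 66*(11) = 1]
q=13: r=0, s=66, t=-145   [145*(66) + 66*(-145) = 0]
GCD = 1 with t = 11, so 66*(11) ≡ 1 (mod 145)
Inverse = 11 mod 145 = 11
Check: 66 * 11 = 726 ≡ 1 (mod 145)

66^(-1) ≡ 11 (mod 145)


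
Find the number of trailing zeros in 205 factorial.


floor(205/5) = 41
floor(205/25) = 8
floor(205/125) = 1
Total = 50

50 trailing zeros


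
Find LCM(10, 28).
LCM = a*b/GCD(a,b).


GCD(10, 28) = 2
LCM = 10*28/2 = 280/2 = 140

LCM = 140


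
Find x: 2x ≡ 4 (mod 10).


GCD(2, 10) = 2 divides 4
Divide: 1x ≡ 2 (mod 5)
x ≡ 2 (mod 5)


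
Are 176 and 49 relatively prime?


Euclidean algorithm:
176 = 3 * 49 + 29
49 = 1 * 29 + 20
29 = 1 * 20 + 9
20 = 2 * 9 + 2
9 = 4 * 2 + 1
2 = 2 * 1 + 0
GCD(176, 49) = 1

Yes, coprime (GCD = 1)


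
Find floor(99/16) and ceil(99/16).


99/16 = 6.1875
floor = 6
ceil = 7

floor = 6, ceil = 7


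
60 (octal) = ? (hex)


60 (base 8) = 48 (decimal)
48 (decimal) = 30 (base 16)


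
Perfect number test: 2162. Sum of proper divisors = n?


Proper divisors of 2162: 1, 2, 23, 46, 47, 94, 1081
Sum = 1 + 2 + 23 + 46 + 47 + 94 + 1081 = 1294

No, 2162 is not perfect (1294 ≠ 2162)


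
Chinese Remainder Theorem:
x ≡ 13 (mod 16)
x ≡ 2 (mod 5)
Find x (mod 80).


M = 16*5 = 80
M1 = M/16 = 5, M2 = M/5 = 16
M1^(-1) mod 16 = 13, M2^(-1) mod 5 = 1
x = 13*5*13 + 2*16*1 = 877
877 mod 80 = 77
Check: 77 mod 16 = 13 ✓, 77 mod 5 = 2 ✓

x ≡ 77 (mod 80)


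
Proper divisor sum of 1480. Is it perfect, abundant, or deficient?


Proper divisors: 1, 2, 4, 5, 8, 10, 20, 37, 40, 74, 148, 185, 296, 370, 740
Sum = 1 + 2 + 4 + 5 + 8 + 10 + 20 + 37 + 40 + 74 + 148 + 185 + 296 + 370 + 740 = 1940
1940 > 1480 → abundant

s(1480) = 1940 (abundant)


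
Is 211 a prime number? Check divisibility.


Check divisors up to sqrt(211) = 14.5258
No divisors found.
211 is prime.

Yes, 211 is prime


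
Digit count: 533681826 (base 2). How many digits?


533681826 in base 2 = 11111110011110101011010100010
Number of digits = 29

29 digits (base 2)


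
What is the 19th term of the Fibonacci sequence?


Sequence: 1, 1, 2, 3, 5, 8, 13, 21, 34, 55, 89, 144, 233, 377, 610, 987, 1597, 2584, 4181
F(19) = 4181


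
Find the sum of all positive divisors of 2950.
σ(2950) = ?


Divisors of 2950: 1, 2, 5, 10, 25, 50, 59, 118, 295, 590, 1475, 2950
Sum = 1 + 2 + 5 + 10 + 25 + 50 + 59 + 118 + 295 + 590 + 1475 + 2950 = 5580

σ(2950) = 5580


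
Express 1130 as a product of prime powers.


1130 / 2 = 565
565 / 5 = 113
113 / 113 = 1
1130 = 2 × 5 × 113


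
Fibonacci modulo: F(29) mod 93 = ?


F(k) mod 93 for k=1..29:
1, 1, 2, 3, 5, 8, 13, 21, 34, 55, 89, 51, 47, 5, 52, 57, 16, 73, 89, 69, 65, 41, 13, 54, 67, 28, 2, 30, 32
F(29) mod 93 = 32


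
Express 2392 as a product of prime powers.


2392 / 2 = 1196
1196 / 2 = 598
598 / 2 = 299
299 / 13 = 23
23 / 23 = 1
2392 = 2^3 × 13 × 23


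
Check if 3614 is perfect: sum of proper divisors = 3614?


Proper divisors of 3614: 1, 2, 13, 26, 139, 278, 1807
Sum = 1 + 2 + 13 + 26 + 139 + 278 + 1807 = 2266

No, 3614 is not perfect (2266 ≠ 3614)


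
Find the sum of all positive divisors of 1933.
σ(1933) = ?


Divisors of 1933: 1, 1933
Sum = 1 + 1933 = 1934

σ(1933) = 1934


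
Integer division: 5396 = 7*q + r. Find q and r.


5396 = 7 * 770 + 6
Check: 5390 + 6 = 5396

q = 770, r = 6


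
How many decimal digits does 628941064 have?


628941064 has 9 digits in base 10
floor(log10(628941064)) + 1 = floor(8.7986) + 1 = 9

9 digits (base 10)


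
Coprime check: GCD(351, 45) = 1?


Euclidean algorithm:
351 = 7 * 45 + 36
45 = 1 * 36 + 9
36 = 4 * 9 + 0
GCD(351, 45) = 9

No, not coprime (GCD = 9)


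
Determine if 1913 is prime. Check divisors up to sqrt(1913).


Check divisors up to sqrt(1913) = 43.7379
No divisors found.
1913 is prime.

Yes, 1913 is prime


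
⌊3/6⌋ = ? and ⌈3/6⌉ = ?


3/6 = 0.5000
floor = 0
ceil = 1

floor = 0, ceil = 1


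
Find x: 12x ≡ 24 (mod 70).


GCD(12, 70) = 2 divides 24
Divide: 6x ≡ 12 (mod 35)
x ≡ 2 (mod 35)


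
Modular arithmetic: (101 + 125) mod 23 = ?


101 + 125 = 226
226 mod 23 = 19


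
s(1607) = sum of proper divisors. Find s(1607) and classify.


Proper divisors: 1
Sum = 1 = 1
1 < 1607 → deficient

s(1607) = 1 (deficient)


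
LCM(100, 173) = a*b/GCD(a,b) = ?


GCD(100, 173) = 1
LCM = 100*173/1 = 17300/1 = 17300

LCM = 17300


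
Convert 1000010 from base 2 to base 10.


1000010 (base 2) = 66 (decimal)
66 (decimal) = 66 (base 10)


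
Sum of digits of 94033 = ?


9 + 4 + 0 + 3 + 3 = 19


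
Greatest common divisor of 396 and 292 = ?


396 = 1 * 292 + 104
292 = 2 * 104 + 84
104 = 1 * 84 + 20
84 = 4 * 20 + 4
20 = 5 * 4 + 0
GCD = 4


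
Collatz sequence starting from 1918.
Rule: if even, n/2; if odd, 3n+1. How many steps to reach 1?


1918 → 959 → 2878 → 1439 → 4318 → 2159 → 6478 → 3239 → 9718 → 4859 → 14578 → 7289 → 21868 → 10934 → 5467 → 16402 → 8201 → 24604 → 12302 → 6151 → 18454 → 9227 → 27682 → 13841 → 41524 → 20762 → 10381 → 31144 → 15572 → 7786 → 3893 → 11680 → 5840 → 2920 → 1460 → 730 → 365 → 1096 → 548 → 274 → 137 → 412 → 206 → 103 → 310 → 155 → 466 → 233 → 700 → 350 → 175 → 526 → 263 → 790 → 395 → 1186 → 593 → 1780 → 890 → 445 → 1336 → 668 → 334 → 167 → 502 → 251 → 754 → 377 → 1132 → 566 → 283 → 850 → 425 → 1276 → 638 → 319 → 958 → 479 → 1438 → 719 → 2158 → 1079 → 3238 → 1619 → 4858 → 2429 → 7288 → 3644 → 1822 → 911 → 2734 → 1367 → 4102 → 2051 → 6154 → 3077 → 9232 → 4616 → 2308 → 1154 → 577 → 1732 → 866 → 433 → 1300 → 650 → 325 → 976 → 488 → 244 → 122 → 61 → 184 → 92 → 46 → 23 → 70 → 35 → 106 → 53 → 160 → 80 → 40 → 20 → 10 → 5 → 16 → 8 → 4 → 2 → 1
Total steps = 130

130 steps


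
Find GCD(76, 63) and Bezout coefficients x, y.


Tabular extended Euclidean (each row: r = 76*s + 63*t):
r=76, s=1, t=0
r=63, s=0, t=1
q=1: r=13, s=1, t=-1   [76*(1) + 63*(-1) = 13]
q=4: r=11, s=-4, t=5   [76*(-4) + 63*(5) = 11]
q=1: r=2, s=5, t=-6   [76*(5) + 63*(-6) = 2]
q=5: r=1, s=-29, t=35   [76*(-29) + 63*(35) = 1]
q=2: r=0, s=63, t=-76   [76*(63) + 63*(-76) = 0]
GCD = 1; from the row with r=1: x=-29, y=35
Check: 76*(-29) + 63*(35) = -2204 + 2205 = 1

GCD = 1, x = -29, y = 35


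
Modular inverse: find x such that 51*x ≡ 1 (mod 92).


Use the extended Euclidean algorithm on (92, 51); each row r = 92*s + 51*t:
r=92, s=1, t=0
r=51, s=0, t=1
q=1: r=41, s=1, t=-1   [92*(1) + 51*(-1) = 41]
q=1: r=10, s=-1, t=2   [92*(-1) + 51*(2) = 10]
q=4: r=1, s=5, t=-9   [92*(5) + 51*(-9) = 1]
q=10: r=0, s=-51, t=92   [92*(-51) + 51*(92) = 0]
GCD = 1 with t = -9, so 51*(-9) ≡ 1 (mod 92)
Inverse = -9 mod 92 = 83
Check: 51 * 83 = 4233 ≡ 1 (mod 92)

51^(-1) ≡ 83 (mod 92)


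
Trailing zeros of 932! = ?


floor(932/5) = 186
floor(932/25) = 37
floor(932/125) = 7
floor(932/625) = 1
Total = 231

231 trailing zeros


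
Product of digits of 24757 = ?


2 × 4 × 7 × 5 × 7 = 1960


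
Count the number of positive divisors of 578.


578 = 2^1 × 17^2
d(578) = (1+1) × (2+1) = 6

6 divisors


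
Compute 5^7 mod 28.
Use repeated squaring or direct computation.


5^1 mod 28 = 5
5^2 mod 28 = 25
5^3 mod 28 = 13
5^4 mod 28 = 9
5^5 mod 28 = 17
5^6 mod 28 = 1
5^7 mod 28 = 5


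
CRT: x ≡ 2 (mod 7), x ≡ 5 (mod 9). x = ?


M = 7*9 = 63
M1 = M/7 = 9, M2 = M/9 = 7
M1^(-1) mod 7 = 4, M2^(-1) mod 9 = 4
x = 2*9*4 + 5*7*4 = 212
212 mod 63 = 23
Check: 23 mod 7 = 2 ✓, 23 mod 9 = 5 ✓

x ≡ 23 (mod 63)


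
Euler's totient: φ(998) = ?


998 = 2 × 499
Prime factors: 2, 499
φ(998) = 998 × (1-1/2) × (1-1/499)
= 998 × 1/2 × 498/499 = 498

φ(998) = 498


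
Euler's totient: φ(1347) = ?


1347 = 3 × 449
Prime factors: 3, 449
φ(1347) = 1347 × (1-1/3) × (1-1/449)
= 1347 × 2/3 × 448/449 = 896

φ(1347) = 896


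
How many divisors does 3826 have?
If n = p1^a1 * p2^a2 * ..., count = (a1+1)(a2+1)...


3826 = 2^1 × 1913^1
d(3826) = (1+1) × (1+1) = 4

4 divisors


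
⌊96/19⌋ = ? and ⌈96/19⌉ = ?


96/19 = 5.0526
floor = 5
ceil = 6

floor = 5, ceil = 6


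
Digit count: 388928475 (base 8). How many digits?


388928475 in base 8 = 2713511733
Number of digits = 10

10 digits (base 8)


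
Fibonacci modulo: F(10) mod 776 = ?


F(k) mod 776 for k=1..10:
1, 1, 2, 3, 5, 8, 13, 21, 34, 55
F(10) mod 776 = 55


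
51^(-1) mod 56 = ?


Use the extended Euclidean algorithm on (56, 51); each row r = 56*s + 51*t:
r=56, s=1, t=0
r=51, s=0, t=1
q=1: r=5, s=1, t=-1   [56*(1) + 51*(-1) = 5]
q=10: r=1, s=-10, t=11   [56*(-10) + 51*(11) = 1]
q=5: r=0, s=51, t=-56   [56*(51) + 51*(-56) = 0]
GCD = 1 with t = 11, so 51*(11) ≡ 1 (mod 56)
Inverse = 11 mod 56 = 11
Check: 51 * 11 = 561 ≡ 1 (mod 56)

51^(-1) ≡ 11 (mod 56)


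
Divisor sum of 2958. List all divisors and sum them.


Divisors of 2958: 1, 2, 3, 6, 17, 29, 34, 51, 58, 87, 102, 174, 493, 986, 1479, 2958
Sum = 1 + 2 + 3 + 6 + 17 + 29 + 34 + 51 + 58 + 87 + 102 + 174 + 493 + 986 + 1479 + 2958 = 6480

σ(2958) = 6480


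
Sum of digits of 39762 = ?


3 + 9 + 7 + 6 + 2 = 27


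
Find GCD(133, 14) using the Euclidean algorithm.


133 = 9 * 14 + 7
14 = 2 * 7 + 0
GCD = 7


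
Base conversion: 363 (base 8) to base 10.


363 (base 8) = 243 (decimal)
243 (decimal) = 243 (base 10)


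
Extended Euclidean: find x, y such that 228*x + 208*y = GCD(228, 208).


Tabular extended Euclidean (each row: r = 228*s + 208*t):
r=228, s=1, t=0
r=208, s=0, t=1
q=1: r=20, s=1, t=-1   [228*(1) + 208*(-1) = 20]
q=10: r=8, s=-10, t=11   [228*(-10) + 208*(11) = 8]
q=2: r=4, s=21, t=-23   [228*(21) + 208*(-23) = 4]
q=2: r=0, s=-52, t=57   [228*(-52) + 208*(57) = 0]
GCD = 4; from the row with r=4: x=21, y=-23
Check: 228*(21) + 208*(-23) = 4788 - 4784 = 4

GCD = 4, x = 21, y = -23


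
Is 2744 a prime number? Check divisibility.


2744 / 2 = 1372 (exact division)
2744 is NOT prime.

No, 2744 is not prime


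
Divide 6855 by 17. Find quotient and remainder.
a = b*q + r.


6855 = 17 * 403 + 4
Check: 6851 + 4 = 6855

q = 403, r = 4


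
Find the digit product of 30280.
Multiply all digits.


3 × 0 × 2 × 8 × 0 = 0


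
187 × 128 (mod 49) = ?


187 × 128 = 23936
23936 mod 49 = 24


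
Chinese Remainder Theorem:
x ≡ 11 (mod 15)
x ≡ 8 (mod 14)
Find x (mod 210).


M = 15*14 = 210
M1 = M/15 = 14, M2 = M/14 = 15
M1^(-1) mod 15 = 14, M2^(-1) mod 14 = 1
x = 11*14*14 + 8*15*1 = 2276
2276 mod 210 = 176
Check: 176 mod 15 = 11 ✓, 176 mod 14 = 8 ✓

x ≡ 176 (mod 210)


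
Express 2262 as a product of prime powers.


2262 / 2 = 1131
1131 / 3 = 377
377 / 13 = 29
29 / 29 = 1
2262 = 2 × 3 × 13 × 29


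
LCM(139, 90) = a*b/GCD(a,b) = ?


GCD(139, 90) = 1
LCM = 139*90/1 = 12510/1 = 12510

LCM = 12510


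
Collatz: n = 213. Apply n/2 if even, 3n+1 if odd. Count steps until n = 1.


213 → 640 → 320 → 160 → 80 → 40 → 20 → 10 → 5 → 16 → 8 → 4 → 2 → 1
Total steps = 13

13 steps


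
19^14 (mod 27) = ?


19^1 mod 27 = 19
19^2 mod 27 = 10
19^3 mod 27 = 1
19^4 mod 27 = 19
19^5 mod 27 = 10
19^6 mod 27 = 1
19^7 mod 27 = 19
19^8 mod 27 = 10
19^9 mod 27 = 1
19^10 mod 27 = 19
19^11 mod 27 = 10
19^12 mod 27 = 1
19^13 mod 27 = 19
19^14 mod 27 = 10


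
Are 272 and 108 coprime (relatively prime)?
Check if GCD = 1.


Euclidean algorithm:
272 = 2 * 108 + 56
108 = 1 * 56 + 52
56 = 1 * 52 + 4
52 = 13 * 4 + 0
GCD(272, 108) = 4

No, not coprime (GCD = 4)


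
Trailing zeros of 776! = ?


floor(776/5) = 155
floor(776/25) = 31
floor(776/125) = 6
floor(776/625) = 1
Total = 193

193 trailing zeros


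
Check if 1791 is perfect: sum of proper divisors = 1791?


Proper divisors of 1791: 1, 3, 9, 199, 597
Sum = 1 + 3 + 9 + 199 + 597 = 809

No, 1791 is not perfect (809 ≠ 1791)


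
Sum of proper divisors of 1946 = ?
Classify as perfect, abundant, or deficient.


Proper divisors: 1, 2, 7, 14, 139, 278, 973
Sum = 1 + 2 + 7 + 14 + 139 + 278 + 973 = 1414
1414 < 1946 → deficient

s(1946) = 1414 (deficient)


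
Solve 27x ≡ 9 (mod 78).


GCD(27, 78) = 3 divides 9
Divide: 9x ≡ 3 (mod 26)
x ≡ 9 (mod 26)


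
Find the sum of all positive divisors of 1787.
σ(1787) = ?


Divisors of 1787: 1, 1787
Sum = 1 + 1787 = 1788

σ(1787) = 1788


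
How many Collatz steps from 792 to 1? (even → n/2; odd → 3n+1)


792 → 396 → 198 → 99 → 298 → 149 → 448 → 224 → 112 → 56 → 28 → 14 → 7 → 22 → 11 → 34 → 17 → 52 → 26 → 13 → 40 → 20 → 10 → 5 → 16 → 8 → 4 → 2 → 1
Total steps = 28

28 steps


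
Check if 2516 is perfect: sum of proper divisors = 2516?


Proper divisors of 2516: 1, 2, 4, 17, 34, 37, 68, 74, 148, 629, 1258
Sum = 1 + 2 + 4 + 17 + 34 + 37 + 68 + 74 + 148 + 629 + 1258 = 2272

No, 2516 is not perfect (2272 ≠ 2516)


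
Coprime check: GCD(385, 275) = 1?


Euclidean algorithm:
385 = 1 * 275 + 110
275 = 2 * 110 + 55
110 = 2 * 55 + 0
GCD(385, 275) = 55

No, not coprime (GCD = 55)


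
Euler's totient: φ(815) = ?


815 = 5 × 163
Prime factors: 5, 163
φ(815) = 815 × (1-1/5) × (1-1/163)
= 815 × 4/5 × 162/163 = 648

φ(815) = 648
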